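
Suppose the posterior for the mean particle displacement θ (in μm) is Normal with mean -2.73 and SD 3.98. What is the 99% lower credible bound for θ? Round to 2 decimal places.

-11.99

Need L with P(θ ≥ L) = 0.99: L = -2.73 − z_{0.01}·3.98.
z = 2.326; L = -2.73 − 2.326 × 3.98 = -11.99.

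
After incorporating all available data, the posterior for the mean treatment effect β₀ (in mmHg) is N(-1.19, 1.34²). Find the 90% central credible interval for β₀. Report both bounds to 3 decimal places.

The posterior is symmetric, so the 90% equal-tailed interval is β₀ = -1.19 ± z·1.34 with z = 1.645.
Half-width: 1.645 × 1.34 = 2.204.
-1.19 − 2.204 = -3.394; -1.19 + 2.204 = 1.014.

[-3.394, 1.014]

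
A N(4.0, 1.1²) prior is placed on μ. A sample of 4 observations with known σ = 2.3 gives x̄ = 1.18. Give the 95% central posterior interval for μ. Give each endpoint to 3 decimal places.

Posterior precision = 1/1.1² + 4/2.3² = 0.8264 + 0.7561 = 1.5826, so posterior SD = 0.7949.
Posterior mean = (4.0/1.1² + 4·1.18/2.3²) / 1.5826 = 2.6526.
Interval: 2.6526 ± 1.960 × 0.7949 → [1.095, 4.211].

[1.095, 4.211]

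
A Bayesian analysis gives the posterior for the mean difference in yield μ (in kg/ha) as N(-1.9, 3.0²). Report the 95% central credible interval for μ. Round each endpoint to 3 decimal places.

The posterior is symmetric, so the 95% equal-tailed interval is μ = -1.9 ± z·3.0 with z = 1.960.
Half-width: 1.960 × 3.0 = 5.880.
-1.9 − 5.880 = -7.780; -1.9 + 5.880 = 3.980.

[-7.780, 3.980]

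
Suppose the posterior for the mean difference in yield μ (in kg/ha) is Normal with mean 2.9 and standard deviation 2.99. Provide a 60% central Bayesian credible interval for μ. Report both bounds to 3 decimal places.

[0.384, 5.416]

The posterior is symmetric, so the 60% equal-tailed interval is μ = 2.9 ± z·2.99 with z = 0.842.
Half-width: 0.842 × 2.99 = 2.516.
2.9 − 2.516 = 0.384; 2.9 + 2.516 = 5.416.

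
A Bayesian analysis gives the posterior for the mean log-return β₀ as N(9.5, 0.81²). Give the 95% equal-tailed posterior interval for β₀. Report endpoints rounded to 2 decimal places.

The posterior is symmetric, so the 95% equal-tailed interval is β₀ = 9.5 ± z·0.81 with z = 1.960.
Half-width: 1.960 × 0.81 = 1.59.
9.5 − 1.59 = 7.91; 9.5 + 1.59 = 11.09.

[7.91, 11.09]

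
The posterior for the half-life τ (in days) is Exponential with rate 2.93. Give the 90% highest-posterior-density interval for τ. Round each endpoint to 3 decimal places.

The exponential density is strictly decreasing on [0, ∞), so the HPD interval is anchored at 0: [0, q] with P(τ ≤ q) = 0.90.
q = −ln(1 − 0.90) / 2.93 = 2.3026 / 2.93 = 0.786.

[0.000, 0.786]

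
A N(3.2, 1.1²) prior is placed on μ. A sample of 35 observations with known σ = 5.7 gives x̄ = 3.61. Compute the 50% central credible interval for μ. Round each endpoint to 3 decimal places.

Posterior precision = 1/1.1² + 35/5.7² = 0.8264 + 1.0773 = 1.9037, so posterior SD = 0.7248.
Posterior mean = (3.2/1.1² + 35·3.61/5.7²) / 1.9037 = 3.4320.
Interval: 3.4320 ± 0.674 × 0.7248 → [2.943, 3.921].

[2.943, 3.921]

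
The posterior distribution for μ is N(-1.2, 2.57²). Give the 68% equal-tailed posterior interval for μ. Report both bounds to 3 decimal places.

The posterior is symmetric, so the 68% equal-tailed interval is μ = -1.2 ± z·2.57 with z = 0.994.
Half-width: 0.994 × 2.57 = 2.556.
-1.2 − 2.556 = -3.756; -1.2 + 2.556 = 1.356.

[-3.756, 1.356]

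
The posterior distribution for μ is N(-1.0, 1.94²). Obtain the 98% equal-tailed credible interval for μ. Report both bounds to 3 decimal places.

The posterior is symmetric, so the 98% equal-tailed interval is μ = -1.0 ± z·1.94 with z = 2.326.
Half-width: 2.326 × 1.94 = 4.513.
-1.0 − 4.513 = -5.513; -1.0 + 4.513 = 3.513.

[-5.513, 3.513]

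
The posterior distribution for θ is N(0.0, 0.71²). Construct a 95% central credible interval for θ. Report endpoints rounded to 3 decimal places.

The posterior is symmetric, so the 95% equal-tailed interval is θ = 0.0 ± z·0.71 with z = 1.960.
Half-width: 1.960 × 0.71 = 1.392.
0.0 − 1.392 = -1.392; 0.0 + 1.392 = 1.392.

[-1.392, 1.392]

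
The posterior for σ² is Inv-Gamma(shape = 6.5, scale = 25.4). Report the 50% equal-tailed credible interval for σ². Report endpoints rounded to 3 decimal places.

[3.178, 5.463]

Inverse-Gamma(6.5, 25.4) quantiles: F⁻¹(0.25) and F⁻¹(0.75).
Equivalently, 1/σ² ~ Gamma(6.5, rate = 25.4); invert its 0.75 and 0.25 quantiles.
Posterior mean ≈ 4.618, SD ≈ 2.177; a Normal approximation gives roughly [3.150, 6.087].
Exact: lower = 3.178; upper = 5.463.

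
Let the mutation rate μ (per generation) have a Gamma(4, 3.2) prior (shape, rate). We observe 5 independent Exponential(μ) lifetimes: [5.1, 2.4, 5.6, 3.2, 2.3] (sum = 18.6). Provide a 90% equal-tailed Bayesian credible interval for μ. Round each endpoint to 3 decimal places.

Posterior: Gamma(4+5, 3.2+18.6) = Gamma(9, 21.8) (shape, rate).
Equal-tailed 90% interval: Gamma(9, 21.8) quantiles at 0.05 and 0.95.
Posterior mean ≈ 0.413, SD ≈ 0.138; a Normal approximation gives roughly [0.186, 0.639].
Exact: lower = 0.215; upper = 0.662.

[0.215, 0.662]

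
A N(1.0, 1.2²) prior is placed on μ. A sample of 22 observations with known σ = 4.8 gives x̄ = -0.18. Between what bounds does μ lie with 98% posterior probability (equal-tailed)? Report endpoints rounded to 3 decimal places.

Posterior precision = 1/1.2² + 22/4.8² = 0.6944 + 0.9549 = 1.6493, so posterior SD = 0.7787.
Posterior mean = (1.0/1.2² + 22·-0.18/4.8²) / 1.6493 = 0.3168.
Interval: 0.3168 ± 2.326 × 0.7787 → [-1.495, 2.128].

[-1.495, 2.128]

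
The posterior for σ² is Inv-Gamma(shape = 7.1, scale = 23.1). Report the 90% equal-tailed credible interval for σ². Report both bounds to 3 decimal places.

Inverse-Gamma(7.1, 23.1) quantiles: F⁻¹(0.05) and F⁻¹(0.95).
Equivalently, 1/σ² ~ Gamma(7.1, rate = 23.1); invert its 0.95 and 0.05 quantiles.
Posterior mean ≈ 3.787, SD ≈ 1.677; a Normal approximation gives roughly [1.029, 6.545].
Exact: lower = 1.929; upper = 6.887.

[1.929, 6.887]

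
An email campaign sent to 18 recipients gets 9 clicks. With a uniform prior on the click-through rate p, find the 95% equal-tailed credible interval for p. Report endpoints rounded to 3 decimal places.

Posterior: Beta(1+9, 1+9) = Beta(10, 10).
Equal-tailed 95% interval: the 0.025 and 0.975 quantiles of Beta(10, 10).
Posterior mean ≈ 0.500, SD ≈ 0.109; a Normal approximation gives roughly [0.286, 0.714].
Exact: F⁻¹(0.025) = 0.289; F⁻¹(0.975) = 0.711.

[0.289, 0.711]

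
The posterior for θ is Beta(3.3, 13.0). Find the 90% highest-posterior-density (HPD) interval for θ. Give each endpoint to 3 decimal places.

[0.048, 0.350]

The posterior is unimodal and skewed, so the HPD interval has equal density at both endpoints and is the shortest 90% interval.
Solving f(0.048) = f(0.350) with F(0.350) − F(0.048) = 0.90 gives [0.048, 0.350].
For comparison, the equal-tailed interval is [0.067, 0.381]; the HPD is narrower and shifted toward the mode.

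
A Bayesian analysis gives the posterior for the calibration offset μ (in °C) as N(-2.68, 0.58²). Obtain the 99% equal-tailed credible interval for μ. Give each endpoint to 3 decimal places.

[-4.174, -1.186]

The posterior is symmetric, so the 99% equal-tailed interval is μ = -2.68 ± z·0.58 with z = 2.576.
Half-width: 2.576 × 0.58 = 1.494.
-2.68 − 1.494 = -4.174; -2.68 + 1.494 = -1.186.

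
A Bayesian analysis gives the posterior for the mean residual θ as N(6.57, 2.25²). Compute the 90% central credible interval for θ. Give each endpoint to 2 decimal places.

The posterior is symmetric, so the 90% equal-tailed interval is θ = 6.57 ± z·2.25 with z = 1.645.
Half-width: 1.645 × 2.25 = 3.70.
6.57 − 3.70 = 2.87; 6.57 + 3.70 = 10.27.

[2.87, 10.27]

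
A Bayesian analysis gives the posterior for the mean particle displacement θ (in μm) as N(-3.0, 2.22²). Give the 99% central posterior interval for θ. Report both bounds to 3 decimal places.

[-8.718, 2.718]

The posterior is symmetric, so the 99% equal-tailed interval is θ = -3.0 ± z·2.22 with z = 2.576.
Half-width: 2.576 × 2.22 = 5.718.
-3.0 − 5.718 = -8.718; -3.0 + 5.718 = 2.718.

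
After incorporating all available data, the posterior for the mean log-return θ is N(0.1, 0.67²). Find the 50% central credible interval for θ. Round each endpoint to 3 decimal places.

The posterior is symmetric, so the 50% equal-tailed interval is θ = 0.1 ± z·0.67 with z = 0.674.
Half-width: 0.674 × 0.67 = 0.452.
0.1 − 0.452 = -0.352; 0.1 + 0.452 = 0.552.

[-0.352, 0.552]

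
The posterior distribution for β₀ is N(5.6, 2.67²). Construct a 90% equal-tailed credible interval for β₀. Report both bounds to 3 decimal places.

The posterior is symmetric, so the 90% equal-tailed interval is β₀ = 5.6 ± z·2.67 with z = 1.645.
Half-width: 1.645 × 2.67 = 4.392.
5.6 − 4.392 = 1.208; 5.6 + 4.392 = 9.992.

[1.208, 9.992]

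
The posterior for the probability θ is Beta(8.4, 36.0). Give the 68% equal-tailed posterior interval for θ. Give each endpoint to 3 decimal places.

[0.131, 0.247]

Posterior: Beta(8.4, 36.0).
Equal-tailed 68% interval: the 0.16 and 0.84 quantiles of Beta(8.4, 36.0).
Posterior mean ≈ 0.189, SD ≈ 0.058; a Normal approximation gives roughly [0.131, 0.247].
Exact: F⁻¹(0.16) = 0.131; F⁻¹(0.84) = 0.247.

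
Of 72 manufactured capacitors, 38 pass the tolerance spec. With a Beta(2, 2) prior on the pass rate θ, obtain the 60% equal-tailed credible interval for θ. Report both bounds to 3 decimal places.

[0.478, 0.575]

Posterior: Beta(2+38, 2+34) = Beta(40, 36).
Equal-tailed 60% interval: the 0.2 and 0.8 quantiles of Beta(40, 36).
Posterior mean ≈ 0.526, SD ≈ 0.057; a Normal approximation gives roughly [0.478, 0.574].
Exact: F⁻¹(0.2) = 0.478; F⁻¹(0.8) = 0.575.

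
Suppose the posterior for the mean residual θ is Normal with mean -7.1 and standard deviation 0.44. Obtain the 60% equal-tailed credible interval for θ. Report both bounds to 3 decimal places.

The posterior is symmetric, so the 60% equal-tailed interval is θ = -7.1 ± z·0.44 with z = 0.842.
Half-width: 0.842 × 0.44 = 0.370.
-7.1 − 0.370 = -7.470; -7.1 + 0.370 = -6.730.

[-7.470, -6.730]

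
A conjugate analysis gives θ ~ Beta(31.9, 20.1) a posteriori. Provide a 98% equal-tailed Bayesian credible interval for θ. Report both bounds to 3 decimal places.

Posterior: Beta(31.9, 20.1).
Equal-tailed 98% interval: the 0.01 and 0.99 quantiles of Beta(31.9, 20.1).
Posterior mean ≈ 0.613, SD ≈ 0.067; a Normal approximation gives roughly [0.458, 0.769].
Exact: F⁻¹(0.01) = 0.453; F⁻¹(0.99) = 0.761.

[0.453, 0.761]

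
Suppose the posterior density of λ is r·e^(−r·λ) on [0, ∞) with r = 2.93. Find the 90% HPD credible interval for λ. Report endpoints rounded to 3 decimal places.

[0.000, 0.786]

The exponential density is strictly decreasing on [0, ∞), so the HPD interval is anchored at 0: [0, q] with P(λ ≤ q) = 0.90.
q = −ln(1 − 0.90) / 2.93 = 2.3026 / 2.93 = 0.786.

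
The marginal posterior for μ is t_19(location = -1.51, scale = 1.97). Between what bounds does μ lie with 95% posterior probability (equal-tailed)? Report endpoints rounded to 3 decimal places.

The t_19 distribution is symmetric; the 95% interval is -1.51 ± t·1.97 with t_{0.975,19} = 2.093.
Half-width: 2.093 × 1.97 = 4.123.
-1.51 − 4.123 = -5.633; -1.51 + 4.123 = 2.613.

[-5.633, 2.613]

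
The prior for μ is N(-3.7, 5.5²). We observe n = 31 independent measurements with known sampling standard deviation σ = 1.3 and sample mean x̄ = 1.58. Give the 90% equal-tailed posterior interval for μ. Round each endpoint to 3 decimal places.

[1.187, 1.954]

Posterior precision = 1/5.5² + 31/1.3² = 0.0331 + 18.3432 = 18.3763, so posterior SD = 0.2333.
Posterior mean = (-3.7/5.5² + 31·1.58/1.3²) / 18.3763 = 1.5705.
Interval: 1.5705 ± 1.645 × 0.2333 → [1.187, 1.954].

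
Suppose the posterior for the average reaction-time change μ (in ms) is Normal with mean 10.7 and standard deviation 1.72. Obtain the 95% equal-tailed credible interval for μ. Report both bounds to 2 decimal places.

[7.33, 14.07]

The posterior is symmetric, so the 95% equal-tailed interval is μ = 10.7 ± z·1.72 with z = 1.960.
Half-width: 1.960 × 1.72 = 3.37.
10.7 − 3.37 = 7.33; 10.7 + 3.37 = 14.07.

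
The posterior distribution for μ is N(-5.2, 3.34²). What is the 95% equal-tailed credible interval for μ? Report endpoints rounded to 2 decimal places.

The posterior is symmetric, so the 95% equal-tailed interval is μ = -5.2 ± z·3.34 with z = 1.960.
Half-width: 1.960 × 3.34 = 6.55.
-5.2 − 6.55 = -11.75; -5.2 + 6.55 = 1.35.

[-11.75, 1.35]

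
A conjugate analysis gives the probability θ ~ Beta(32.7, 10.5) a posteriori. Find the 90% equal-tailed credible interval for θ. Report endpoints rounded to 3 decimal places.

Posterior: Beta(32.7, 10.5).
Equal-tailed 90% interval: the 0.05 and 0.95 quantiles of Beta(32.7, 10.5).
Posterior mean ≈ 0.757, SD ≈ 0.065; a Normal approximation gives roughly [0.651, 0.863].
Exact: F⁻¹(0.05) = 0.644; F⁻¹(0.95) = 0.856.

[0.644, 0.856]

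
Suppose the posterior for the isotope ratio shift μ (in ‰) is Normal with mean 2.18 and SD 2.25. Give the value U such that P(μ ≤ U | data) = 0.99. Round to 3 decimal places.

Need U with P(μ ≤ U) = 0.99: U = 2.18 + z_{0.01}·2.25.
z = 2.326; U = 2.18 + 2.326 × 2.25 = 7.414.

7.414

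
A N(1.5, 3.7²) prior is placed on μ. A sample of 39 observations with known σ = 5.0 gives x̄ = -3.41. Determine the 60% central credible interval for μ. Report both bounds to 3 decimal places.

[-3.849, -2.532]

Posterior precision = 1/3.7² + 39/5.0² = 0.0730 + 1.5600 = 1.6330, so posterior SD = 0.7825.
Posterior mean = (1.5/3.7² + 39·-3.41/5.0²) / 1.6330 = -3.1904.
Interval: -3.1904 ± 0.842 × 0.7825 → [-3.849, -2.532].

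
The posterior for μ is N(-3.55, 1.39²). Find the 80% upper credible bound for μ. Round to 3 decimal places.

-2.380

Need U with P(μ ≤ U) = 0.80: U = -3.55 + z_{0.2}·1.39.
z = 0.842; U = -3.55 + 0.842 × 1.39 = -2.380.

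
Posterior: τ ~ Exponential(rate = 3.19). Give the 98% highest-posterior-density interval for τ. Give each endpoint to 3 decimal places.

The exponential density is strictly decreasing on [0, ∞), so the HPD interval is anchored at 0: [0, q] with P(τ ≤ q) = 0.98.
q = −ln(1 − 0.98) / 3.19 = 3.9120 / 3.19 = 1.226.

[0.000, 1.226]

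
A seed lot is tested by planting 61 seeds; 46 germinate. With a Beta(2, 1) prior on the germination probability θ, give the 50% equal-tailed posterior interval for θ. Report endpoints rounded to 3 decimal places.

Posterior: Beta(2+46, 1+15) = Beta(48, 16).
Equal-tailed 50% interval: the 0.25 and 0.75 quantiles of Beta(48, 16).
Posterior mean ≈ 0.750, SD ≈ 0.054; a Normal approximation gives roughly [0.714, 0.786].
Exact: F⁻¹(0.25) = 0.715; F⁻¹(0.75) = 0.788.

[0.715, 0.788]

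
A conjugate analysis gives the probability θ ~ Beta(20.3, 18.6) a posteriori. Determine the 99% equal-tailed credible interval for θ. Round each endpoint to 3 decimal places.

[0.321, 0.719]

Posterior: Beta(20.3, 18.6).
Equal-tailed 99% interval: the 0.005 and 0.995 quantiles of Beta(20.3, 18.6).
Posterior mean ≈ 0.522, SD ≈ 0.079; a Normal approximation gives roughly [0.318, 0.726].
Exact: F⁻¹(0.005) = 0.321; F⁻¹(0.995) = 0.719.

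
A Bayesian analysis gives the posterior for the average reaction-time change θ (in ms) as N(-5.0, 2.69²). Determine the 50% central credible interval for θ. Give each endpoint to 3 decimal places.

The posterior is symmetric, so the 50% equal-tailed interval is θ = -5.0 ± z·2.69 with z = 0.674.
Half-width: 0.674 × 2.69 = 1.814.
-5.0 − 1.814 = -6.814; -5.0 + 1.814 = -3.186.

[-6.814, -3.186]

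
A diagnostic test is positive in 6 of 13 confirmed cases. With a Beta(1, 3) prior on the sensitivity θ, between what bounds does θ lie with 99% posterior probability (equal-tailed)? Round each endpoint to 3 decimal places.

Posterior: Beta(1+6, 3+7) = Beta(7, 10).
Equal-tailed 99% interval: the 0.005 and 0.995 quantiles of Beta(7, 10).
Posterior mean ≈ 0.412, SD ≈ 0.116; a Normal approximation gives roughly [0.113, 0.711].
Exact: F⁻¹(0.005) = 0.147; F⁻¹(0.995) = 0.713.

[0.147, 0.713]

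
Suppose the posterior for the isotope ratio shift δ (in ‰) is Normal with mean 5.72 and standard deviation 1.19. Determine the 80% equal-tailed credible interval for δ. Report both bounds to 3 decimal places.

The posterior is symmetric, so the 80% equal-tailed interval is δ = 5.72 ± z·1.19 with z = 1.282.
Half-width: 1.282 × 1.19 = 1.525.
5.72 − 1.525 = 4.195; 5.72 + 1.525 = 7.245.

[4.195, 7.245]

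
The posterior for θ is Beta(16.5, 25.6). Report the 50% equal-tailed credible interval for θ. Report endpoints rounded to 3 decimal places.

Posterior: Beta(16.5, 25.6).
Equal-tailed 50% interval: the 0.25 and 0.75 quantiles of Beta(16.5, 25.6).
Posterior mean ≈ 0.392, SD ≈ 0.074; a Normal approximation gives roughly [0.342, 0.442].
Exact: F⁻¹(0.25) = 0.340; F⁻¹(0.75) = 0.442.

[0.340, 0.442]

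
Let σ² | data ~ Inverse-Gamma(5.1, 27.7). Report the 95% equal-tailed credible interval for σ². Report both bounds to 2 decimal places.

[2.67, 16.49]

Inverse-Gamma(5.1, 27.7) quantiles: F⁻¹(0.025) and F⁻¹(0.975).
Equivalently, 1/σ² ~ Gamma(5.1, rate = 27.7); invert its 0.975 and 0.025 quantiles.
Posterior mean ≈ 6.76, SD ≈ 3.84; a Normal approximation gives roughly [-0.76, 14.28].
Exact: lower = 2.67; upper = 16.49.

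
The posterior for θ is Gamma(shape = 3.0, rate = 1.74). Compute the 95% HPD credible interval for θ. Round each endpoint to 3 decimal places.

The posterior is unimodal and skewed, so the HPD interval has equal density at both endpoints and is the shortest 95% interval.
Solving f(0.174) = f(3.679) with F(3.679) − F(0.174) = 0.95 gives [0.174, 3.679].
For comparison, the equal-tailed interval is [0.356, 4.152]; the HPD is narrower and shifted toward the mode.

[0.174, 3.679]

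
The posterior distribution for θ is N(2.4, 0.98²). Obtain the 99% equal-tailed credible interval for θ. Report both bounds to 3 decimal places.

[-0.124, 4.924]

The posterior is symmetric, so the 99% equal-tailed interval is θ = 2.4 ± z·0.98 with z = 2.576.
Half-width: 2.576 × 0.98 = 2.524.
2.4 − 2.524 = -0.124; 2.4 + 2.524 = 4.924.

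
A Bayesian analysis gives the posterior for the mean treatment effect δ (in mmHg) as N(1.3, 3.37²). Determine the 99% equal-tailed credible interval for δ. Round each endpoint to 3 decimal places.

[-7.381, 9.981]

The posterior is symmetric, so the 99% equal-tailed interval is δ = 1.3 ± z·3.37 with z = 2.576.
Half-width: 2.576 × 3.37 = 8.681.
1.3 − 8.681 = -7.381; 1.3 + 8.681 = 9.981.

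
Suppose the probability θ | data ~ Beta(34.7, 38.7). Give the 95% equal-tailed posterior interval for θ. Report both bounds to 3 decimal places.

[0.360, 0.587]

Posterior: Beta(34.7, 38.7).
Equal-tailed 95% interval: the 0.025 and 0.975 quantiles of Beta(34.7, 38.7).
Posterior mean ≈ 0.473, SD ≈ 0.058; a Normal approximation gives roughly [0.359, 0.586].
Exact: F⁻¹(0.025) = 0.360; F⁻¹(0.975) = 0.587.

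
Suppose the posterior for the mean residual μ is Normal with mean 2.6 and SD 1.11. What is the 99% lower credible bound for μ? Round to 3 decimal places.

0.018

Need L with P(μ ≥ L) = 0.99: L = 2.6 − z_{0.01}·1.11.
z = 2.326; L = 2.6 − 2.326 × 1.11 = 0.018.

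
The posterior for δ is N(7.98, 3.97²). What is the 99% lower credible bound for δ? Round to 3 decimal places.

-1.256

Need L with P(δ ≥ L) = 0.99: L = 7.98 − z_{0.01}·3.97.
z = 2.326; L = 7.98 − 2.326 × 3.97 = -1.256.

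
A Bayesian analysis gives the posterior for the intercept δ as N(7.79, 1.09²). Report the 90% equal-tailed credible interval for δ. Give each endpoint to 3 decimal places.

The posterior is symmetric, so the 90% equal-tailed interval is δ = 7.79 ± z·1.09 with z = 1.645.
Half-width: 1.645 × 1.09 = 1.793.
7.79 − 1.793 = 5.997; 7.79 + 1.793 = 9.583.

[5.997, 9.583]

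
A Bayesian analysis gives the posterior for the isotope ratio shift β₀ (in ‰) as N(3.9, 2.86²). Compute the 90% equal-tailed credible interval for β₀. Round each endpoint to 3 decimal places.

The posterior is symmetric, so the 90% equal-tailed interval is β₀ = 3.9 ± z·2.86 with z = 1.645.
Half-width: 1.645 × 2.86 = 4.704.
3.9 − 4.704 = -0.804; 3.9 + 4.704 = 8.604.

[-0.804, 8.604]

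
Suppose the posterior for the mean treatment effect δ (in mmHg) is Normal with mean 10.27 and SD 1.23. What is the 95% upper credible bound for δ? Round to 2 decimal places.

Need U with P(δ ≤ U) = 0.95: U = 10.27 + z_{0.05}·1.23.
z = 1.645; U = 10.27 + 1.645 × 1.23 = 12.29.

12.29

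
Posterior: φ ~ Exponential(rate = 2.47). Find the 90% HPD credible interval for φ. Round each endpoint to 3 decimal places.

The exponential density is strictly decreasing on [0, ∞), so the HPD interval is anchored at 0: [0, q] with P(φ ≤ q) = 0.90.
q = −ln(1 − 0.90) / 2.47 = 2.3026 / 2.47 = 0.932.

[0.000, 0.932]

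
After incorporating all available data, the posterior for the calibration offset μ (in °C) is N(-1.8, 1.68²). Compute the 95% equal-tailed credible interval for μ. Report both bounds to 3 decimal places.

[-5.093, 1.493]

The posterior is symmetric, so the 95% equal-tailed interval is μ = -1.8 ± z·1.68 with z = 1.960.
Half-width: 1.960 × 1.68 = 3.293.
-1.8 − 3.293 = -5.093; -1.8 + 3.293 = 1.493.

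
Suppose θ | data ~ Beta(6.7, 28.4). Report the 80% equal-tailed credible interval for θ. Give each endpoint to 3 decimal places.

[0.111, 0.279]

Posterior: Beta(6.7, 28.4).
Equal-tailed 80% interval: the 0.1 and 0.9 quantiles of Beta(6.7, 28.4).
Posterior mean ≈ 0.191, SD ≈ 0.065; a Normal approximation gives roughly [0.107, 0.275].
Exact: F⁻¹(0.1) = 0.111; F⁻¹(0.9) = 0.279.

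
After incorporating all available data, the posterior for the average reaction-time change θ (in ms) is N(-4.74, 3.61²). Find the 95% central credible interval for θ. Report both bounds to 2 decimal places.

[-11.82, 2.34]

The posterior is symmetric, so the 95% equal-tailed interval is θ = -4.74 ± z·3.61 with z = 1.960.
Half-width: 1.960 × 3.61 = 7.08.
-4.74 − 7.08 = -11.82; -4.74 + 7.08 = 2.34.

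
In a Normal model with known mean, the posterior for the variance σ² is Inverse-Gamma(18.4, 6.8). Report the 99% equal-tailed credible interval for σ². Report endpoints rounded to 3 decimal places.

Inverse-Gamma(18.4, 6.8) quantiles: F⁻¹(0.005) and F⁻¹(0.995).
Equivalently, 1/σ² ~ Gamma(18.4, rate = 6.8); invert its 0.995 and 0.005 quantiles.
Posterior mean ≈ 0.391, SD ≈ 0.097; a Normal approximation gives roughly [0.142, 0.639].
Exact: lower = 0.217; upper = 0.737.

[0.217, 0.737]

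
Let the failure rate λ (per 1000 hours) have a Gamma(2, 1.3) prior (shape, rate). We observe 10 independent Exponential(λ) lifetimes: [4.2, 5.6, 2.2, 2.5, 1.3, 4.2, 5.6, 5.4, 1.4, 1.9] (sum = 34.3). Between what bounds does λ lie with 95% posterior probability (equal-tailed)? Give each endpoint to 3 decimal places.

[0.174, 0.553]

Posterior: Gamma(2+10, 1.3+34.3) = Gamma(12, 35.6) (shape, rate).
Equal-tailed 95% interval: Gamma(12, 35.6) quantiles at 0.025 and 0.975.
Posterior mean ≈ 0.337, SD ≈ 0.097; a Normal approximation gives roughly [0.146, 0.528].
Exact: lower = 0.174; upper = 0.553.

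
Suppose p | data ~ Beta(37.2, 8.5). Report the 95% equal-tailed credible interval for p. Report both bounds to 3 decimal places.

Posterior: Beta(37.2, 8.5).
Equal-tailed 95% interval: the 0.025 and 0.975 quantiles of Beta(37.2, 8.5).
Posterior mean ≈ 0.814, SD ≈ 0.057; a Normal approximation gives roughly [0.702, 0.926].
Exact: F⁻¹(0.025) = 0.691; F⁻¹(0.975) = 0.912.

[0.691, 0.912]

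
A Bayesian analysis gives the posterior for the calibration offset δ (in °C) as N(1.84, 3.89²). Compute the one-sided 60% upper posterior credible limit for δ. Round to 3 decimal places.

Need U with P(δ ≤ U) = 0.60: U = 1.84 + z_{0.4}·3.89.
z = 0.253; U = 1.84 + 0.253 × 3.89 = 2.826.

2.826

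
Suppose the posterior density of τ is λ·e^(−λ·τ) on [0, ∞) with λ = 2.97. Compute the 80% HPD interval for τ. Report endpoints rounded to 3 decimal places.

[0.000, 0.542]

The exponential density is strictly decreasing on [0, ∞), so the HPD interval is anchored at 0: [0, q] with P(τ ≤ q) = 0.80.
q = −ln(1 − 0.80) / 2.97 = 1.6094 / 2.97 = 0.542.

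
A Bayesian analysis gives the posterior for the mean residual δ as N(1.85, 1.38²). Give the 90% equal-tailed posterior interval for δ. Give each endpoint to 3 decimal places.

The posterior is symmetric, so the 90% equal-tailed interval is δ = 1.85 ± z·1.38 with z = 1.645.
Half-width: 1.645 × 1.38 = 2.270.
1.85 − 2.270 = -0.420; 1.85 + 2.270 = 4.120.

[-0.420, 4.120]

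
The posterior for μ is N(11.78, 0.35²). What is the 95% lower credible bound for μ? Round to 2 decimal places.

11.20

Need L with P(μ ≥ L) = 0.95: L = 11.78 − z_{0.05}·0.35.
z = 1.645; L = 11.78 − 1.645 × 0.35 = 11.20.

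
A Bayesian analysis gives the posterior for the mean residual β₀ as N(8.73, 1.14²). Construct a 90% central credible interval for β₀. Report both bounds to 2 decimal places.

The posterior is symmetric, so the 90% equal-tailed interval is β₀ = 8.73 ± z·1.14 with z = 1.645.
Half-width: 1.645 × 1.14 = 1.88.
8.73 − 1.88 = 6.85; 8.73 + 1.88 = 10.61.

[6.85, 10.61]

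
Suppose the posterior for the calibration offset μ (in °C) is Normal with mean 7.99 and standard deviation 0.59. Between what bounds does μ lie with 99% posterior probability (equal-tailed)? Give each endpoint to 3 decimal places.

[6.470, 9.510]

The posterior is symmetric, so the 99% equal-tailed interval is μ = 7.99 ± z·0.59 with z = 2.576.
Half-width: 2.576 × 0.59 = 1.520.
7.99 − 1.520 = 6.470; 7.99 + 1.520 = 9.510.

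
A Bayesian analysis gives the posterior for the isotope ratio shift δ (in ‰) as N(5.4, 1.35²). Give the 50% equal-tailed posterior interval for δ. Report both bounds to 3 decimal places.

[4.489, 6.311]

The posterior is symmetric, so the 50% equal-tailed interval is δ = 5.4 ± z·1.35 with z = 0.674.
Half-width: 0.674 × 1.35 = 0.911.
5.4 − 0.911 = 4.489; 5.4 + 0.911 = 6.311.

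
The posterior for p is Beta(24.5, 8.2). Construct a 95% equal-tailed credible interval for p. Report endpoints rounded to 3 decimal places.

Posterior: Beta(24.5, 8.2).
Equal-tailed 95% interval: the 0.025 and 0.975 quantiles of Beta(24.5, 8.2).
Posterior mean ≈ 0.749, SD ≈ 0.075; a Normal approximation gives roughly [0.603, 0.896].
Exact: F⁻¹(0.025) = 0.590; F⁻¹(0.975) = 0.880.

[0.590, 0.880]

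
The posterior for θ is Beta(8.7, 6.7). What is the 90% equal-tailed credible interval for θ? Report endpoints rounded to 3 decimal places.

[0.358, 0.762]

Posterior: Beta(8.7, 6.7).
Equal-tailed 90% interval: the 0.05 and 0.95 quantiles of Beta(8.7, 6.7).
Posterior mean ≈ 0.565, SD ≈ 0.122; a Normal approximation gives roughly [0.364, 0.766].
Exact: F⁻¹(0.05) = 0.358; F⁻¹(0.95) = 0.762.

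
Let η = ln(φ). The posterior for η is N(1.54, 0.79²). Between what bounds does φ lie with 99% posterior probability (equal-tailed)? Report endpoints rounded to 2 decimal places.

[0.61, 35.69]

On the log scale the 99% interval is 1.54 ± 2.576 × 0.79 = [-0.4949, 3.5749].
Exponentiate: [e^-0.4949, e^3.5749] = [0.61, 35.69].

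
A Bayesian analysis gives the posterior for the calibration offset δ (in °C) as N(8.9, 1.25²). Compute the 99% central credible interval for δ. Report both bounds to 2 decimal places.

The posterior is symmetric, so the 99% equal-tailed interval is δ = 8.9 ± z·1.25 with z = 2.576.
Half-width: 2.576 × 1.25 = 3.22.
8.9 − 3.22 = 5.68; 8.9 + 3.22 = 12.12.

[5.68, 12.12]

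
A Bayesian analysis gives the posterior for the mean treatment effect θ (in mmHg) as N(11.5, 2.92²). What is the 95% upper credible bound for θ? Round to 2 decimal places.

Need U with P(θ ≤ U) = 0.95: U = 11.5 + z_{0.05}·2.92.
z = 1.645; U = 11.5 + 1.645 × 2.92 = 16.30.

16.30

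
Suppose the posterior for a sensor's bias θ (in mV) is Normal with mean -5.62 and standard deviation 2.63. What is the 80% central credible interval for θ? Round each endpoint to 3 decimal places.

The posterior is symmetric, so the 80% equal-tailed interval is θ = -5.62 ± z·2.63 with z = 1.282.
Half-width: 1.282 × 2.63 = 3.370.
-5.62 − 3.370 = -8.990; -5.62 + 3.370 = -2.250.

[-8.990, -2.250]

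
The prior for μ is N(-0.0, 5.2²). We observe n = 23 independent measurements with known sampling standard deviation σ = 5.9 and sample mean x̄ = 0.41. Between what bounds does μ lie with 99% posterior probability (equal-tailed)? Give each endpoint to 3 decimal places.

Posterior precision = 1/5.2² + 23/5.9² = 0.0370 + 0.6607 = 0.6977, so posterior SD = 1.1972.
Posterior mean = (-0.0/5.2² + 23·0.41/5.9²) / 0.6977 = 0.3883.
Interval: 0.3883 ± 2.576 × 1.1972 → [-2.695, 3.472].

[-2.695, 3.472]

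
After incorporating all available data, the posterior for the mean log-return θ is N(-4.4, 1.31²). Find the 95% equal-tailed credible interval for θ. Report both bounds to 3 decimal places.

[-6.968, -1.832]

The posterior is symmetric, so the 95% equal-tailed interval is θ = -4.4 ± z·1.31 with z = 1.960.
Half-width: 1.960 × 1.31 = 2.568.
-4.4 − 2.568 = -6.968; -4.4 + 2.568 = -1.832.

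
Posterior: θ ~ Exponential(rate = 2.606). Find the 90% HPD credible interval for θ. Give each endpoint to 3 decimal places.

[0.000, 0.884]

The exponential density is strictly decreasing on [0, ∞), so the HPD interval is anchored at 0: [0, q] with P(θ ≤ q) = 0.90.
q = −ln(1 − 0.90) / 2.606 = 2.3026 / 2.606 = 0.884.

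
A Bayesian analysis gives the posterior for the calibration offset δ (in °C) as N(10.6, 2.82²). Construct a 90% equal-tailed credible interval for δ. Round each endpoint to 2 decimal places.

[5.96, 15.24]

The posterior is symmetric, so the 90% equal-tailed interval is δ = 10.6 ± z·2.82 with z = 1.645.
Half-width: 1.645 × 2.82 = 4.64.
10.6 − 4.64 = 5.96; 10.6 + 4.64 = 15.24.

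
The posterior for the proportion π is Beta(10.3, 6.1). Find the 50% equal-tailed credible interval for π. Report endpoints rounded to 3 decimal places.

[0.550, 0.712]

Posterior: Beta(10.3, 6.1).
Equal-tailed 50% interval: the 0.25 and 0.75 quantiles of Beta(10.3, 6.1).
Posterior mean ≈ 0.628, SD ≈ 0.116; a Normal approximation gives roughly [0.550, 0.706].
Exact: F⁻¹(0.25) = 0.550; F⁻¹(0.75) = 0.712.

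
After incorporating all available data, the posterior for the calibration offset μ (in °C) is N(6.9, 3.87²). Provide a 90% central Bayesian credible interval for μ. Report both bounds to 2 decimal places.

The posterior is symmetric, so the 90% equal-tailed interval is μ = 6.9 ± z·3.87 with z = 1.645.
Half-width: 1.645 × 3.87 = 6.37.
6.9 − 6.37 = 0.53; 6.9 + 6.37 = 13.27.

[0.53, 13.27]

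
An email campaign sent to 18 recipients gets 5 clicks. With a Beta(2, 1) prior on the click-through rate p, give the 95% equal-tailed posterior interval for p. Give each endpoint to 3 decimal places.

Posterior: Beta(2+5, 1+13) = Beta(7, 14).
Equal-tailed 95% interval: the 0.025 and 0.975 quantiles of Beta(7, 14).
Posterior mean ≈ 0.333, SD ≈ 0.101; a Normal approximation gives roughly [0.136, 0.530].
Exact: F⁻¹(0.025) = 0.154; F⁻¹(0.975) = 0.543.

[0.154, 0.543]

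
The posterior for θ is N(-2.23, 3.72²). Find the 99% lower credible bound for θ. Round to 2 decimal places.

Need L with P(θ ≥ L) = 0.99: L = -2.23 − z_{0.01}·3.72.
z = 2.326; L = -2.23 − 2.326 × 3.72 = -10.88.

-10.88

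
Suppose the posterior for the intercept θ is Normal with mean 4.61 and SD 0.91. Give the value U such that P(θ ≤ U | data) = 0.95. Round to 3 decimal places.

6.107

Need U with P(θ ≤ U) = 0.95: U = 4.61 + z_{0.05}·0.91.
z = 1.645; U = 4.61 + 1.645 × 0.91 = 6.107.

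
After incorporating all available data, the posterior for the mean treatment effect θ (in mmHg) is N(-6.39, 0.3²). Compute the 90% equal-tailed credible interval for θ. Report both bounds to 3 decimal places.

[-6.883, -5.897]

The posterior is symmetric, so the 90% equal-tailed interval is θ = -6.39 ± z·0.3 with z = 1.645.
Half-width: 1.645 × 0.3 = 0.493.
-6.39 − 0.493 = -6.883; -6.39 + 0.493 = -5.897.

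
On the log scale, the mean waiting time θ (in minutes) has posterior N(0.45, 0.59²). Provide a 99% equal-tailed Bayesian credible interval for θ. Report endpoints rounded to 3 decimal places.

[0.343, 7.169]

On the log scale the 99% interval is 0.45 ± 2.576 × 0.59 = [-1.0697, 1.9697].
Exponentiate: [e^-1.0697, e^1.9697] = [0.343, 7.169].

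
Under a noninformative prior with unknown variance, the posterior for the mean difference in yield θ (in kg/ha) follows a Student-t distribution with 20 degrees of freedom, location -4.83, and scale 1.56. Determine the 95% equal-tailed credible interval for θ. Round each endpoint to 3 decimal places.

[-8.084, -1.576]

The t_20 distribution is symmetric; the 95% interval is -4.83 ± t·1.56 with t_{0.975,20} = 2.086.
Half-width: 2.086 × 1.56 = 3.254.
-4.83 − 3.254 = -8.084; -4.83 + 3.254 = -1.576.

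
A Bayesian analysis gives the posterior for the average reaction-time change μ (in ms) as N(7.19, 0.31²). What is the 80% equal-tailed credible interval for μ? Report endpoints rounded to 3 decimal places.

The posterior is symmetric, so the 80% equal-tailed interval is μ = 7.19 ± z·0.31 with z = 1.282.
Half-width: 1.282 × 0.31 = 0.397.
7.19 − 0.397 = 6.793; 7.19 + 0.397 = 7.587.

[6.793, 7.587]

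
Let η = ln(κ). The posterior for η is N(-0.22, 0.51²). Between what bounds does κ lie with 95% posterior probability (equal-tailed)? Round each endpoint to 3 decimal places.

On the log scale the 95% interval is -0.22 ± 1.960 × 0.51 = [-1.2196, 0.7796].
Exponentiate: [e^-1.2196, e^0.7796] = [0.295, 2.181].

[0.295, 2.181]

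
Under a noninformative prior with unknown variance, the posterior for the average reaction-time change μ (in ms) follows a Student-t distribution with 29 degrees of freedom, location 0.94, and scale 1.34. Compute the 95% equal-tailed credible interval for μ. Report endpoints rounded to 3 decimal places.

[-1.801, 3.681]

The t_29 distribution is symmetric; the 95% interval is 0.94 ± t·1.34 with t_{0.975,29} = 2.045.
Half-width: 2.045 × 1.34 = 2.741.
0.94 − 2.741 = -1.801; 0.94 + 2.741 = 3.681.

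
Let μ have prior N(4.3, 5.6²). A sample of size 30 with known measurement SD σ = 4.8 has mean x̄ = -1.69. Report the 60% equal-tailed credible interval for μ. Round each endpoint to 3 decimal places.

[-2.276, -0.818]

Posterior precision = 1/5.6² + 30/4.8² = 0.0319 + 1.3021 = 1.3340, so posterior SD = 0.8658.
Posterior mean = (4.3/5.6² + 30·-1.69/4.8²) / 1.3340 = -1.5468.
Interval: -1.5468 ± 0.842 × 0.8658 → [-2.276, -0.818].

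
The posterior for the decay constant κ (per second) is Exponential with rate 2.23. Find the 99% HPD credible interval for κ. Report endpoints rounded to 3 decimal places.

[0.000, 2.065]

The exponential density is strictly decreasing on [0, ∞), so the HPD interval is anchored at 0: [0, q] with P(κ ≤ q) = 0.99.
q = −ln(1 − 0.99) / 2.23 = 4.6052 / 2.23 = 2.065.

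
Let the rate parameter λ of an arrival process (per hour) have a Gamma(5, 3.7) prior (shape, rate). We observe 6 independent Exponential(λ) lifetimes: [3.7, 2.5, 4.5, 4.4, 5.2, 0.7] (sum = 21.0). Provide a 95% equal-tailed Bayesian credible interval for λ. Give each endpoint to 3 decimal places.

Posterior: Gamma(5+6, 3.7+21.0) = Gamma(11, 24.7) (shape, rate).
Equal-tailed 95% interval: Gamma(11, 24.7) quantiles at 0.025 and 0.975.
Posterior mean ≈ 0.445, SD ≈ 0.134; a Normal approximation gives roughly [0.182, 0.709].
Exact: lower = 0.222; upper = 0.745.

[0.222, 0.745]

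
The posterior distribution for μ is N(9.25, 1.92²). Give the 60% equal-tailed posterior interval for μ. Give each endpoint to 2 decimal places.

[7.63, 10.87]

The posterior is symmetric, so the 60% equal-tailed interval is μ = 9.25 ± z·1.92 with z = 0.842.
Half-width: 0.842 × 1.92 = 1.62.
9.25 − 1.62 = 7.63; 9.25 + 1.62 = 10.87.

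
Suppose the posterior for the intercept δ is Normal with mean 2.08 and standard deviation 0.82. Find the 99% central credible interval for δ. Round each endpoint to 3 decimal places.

The posterior is symmetric, so the 99% equal-tailed interval is δ = 2.08 ± z·0.82 with z = 2.576.
Half-width: 2.576 × 0.82 = 2.112.
2.08 − 2.112 = -0.032; 2.08 + 2.112 = 4.192.

[-0.032, 4.192]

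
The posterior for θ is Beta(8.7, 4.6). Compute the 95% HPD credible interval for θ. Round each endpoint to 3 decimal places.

[0.409, 0.887]

The posterior is unimodal and skewed, so the HPD interval has equal density at both endpoints and is the shortest 95% interval.
Solving f(0.409) = f(0.887) with F(0.887) − F(0.409) = 0.95 gives [0.409, 0.887].
For comparison, the equal-tailed interval is [0.391, 0.874]; the HPD is narrower and shifted toward the mode.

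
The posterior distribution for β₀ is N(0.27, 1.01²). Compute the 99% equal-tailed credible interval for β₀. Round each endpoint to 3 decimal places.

[-2.332, 2.872]

The posterior is symmetric, so the 99% equal-tailed interval is β₀ = 0.27 ± z·1.01 with z = 2.576.
Half-width: 2.576 × 1.01 = 2.602.
0.27 − 2.602 = -2.332; 0.27 + 2.602 = 2.872.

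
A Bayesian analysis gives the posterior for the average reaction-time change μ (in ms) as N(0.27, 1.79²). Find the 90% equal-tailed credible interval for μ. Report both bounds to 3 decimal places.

[-2.674, 3.214]

The posterior is symmetric, so the 90% equal-tailed interval is μ = 0.27 ± z·1.79 with z = 1.645.
Half-width: 1.645 × 1.79 = 2.944.
0.27 − 2.944 = -2.674; 0.27 + 2.944 = 3.214.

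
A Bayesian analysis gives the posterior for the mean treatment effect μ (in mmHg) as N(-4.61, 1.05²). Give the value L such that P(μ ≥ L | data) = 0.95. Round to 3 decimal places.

Need L with P(μ ≥ L) = 0.95: L = -4.61 − z_{0.05}·1.05.
z = 1.645; L = -4.61 − 1.645 × 1.05 = -6.337.

-6.337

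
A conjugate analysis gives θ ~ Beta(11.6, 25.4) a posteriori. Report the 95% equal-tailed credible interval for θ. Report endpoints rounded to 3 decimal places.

[0.177, 0.469]

Posterior: Beta(11.6, 25.4).
Equal-tailed 95% interval: the 0.025 and 0.975 quantiles of Beta(11.6, 25.4).
Posterior mean ≈ 0.314, SD ≈ 0.075; a Normal approximation gives roughly [0.166, 0.461].
Exact: F⁻¹(0.025) = 0.177; F⁻¹(0.975) = 0.469.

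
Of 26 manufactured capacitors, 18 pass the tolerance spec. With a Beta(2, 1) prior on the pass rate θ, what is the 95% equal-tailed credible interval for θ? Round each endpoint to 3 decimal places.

[0.513, 0.841]

Posterior: Beta(2+18, 1+8) = Beta(20, 9).
Equal-tailed 95% interval: the 0.025 and 0.975 quantiles of Beta(20, 9).
Posterior mean ≈ 0.690, SD ≈ 0.084; a Normal approximation gives roughly [0.524, 0.855].
Exact: F⁻¹(0.025) = 0.513; F⁻¹(0.975) = 0.841.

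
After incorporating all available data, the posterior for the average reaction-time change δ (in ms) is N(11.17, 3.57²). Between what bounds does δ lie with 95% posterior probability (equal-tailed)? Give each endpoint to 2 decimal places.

The posterior is symmetric, so the 95% equal-tailed interval is δ = 11.17 ± z·3.57 with z = 1.960.
Half-width: 1.960 × 3.57 = 7.00.
11.17 − 7.00 = 4.17; 11.17 + 7.00 = 18.17.

[4.17, 18.17]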